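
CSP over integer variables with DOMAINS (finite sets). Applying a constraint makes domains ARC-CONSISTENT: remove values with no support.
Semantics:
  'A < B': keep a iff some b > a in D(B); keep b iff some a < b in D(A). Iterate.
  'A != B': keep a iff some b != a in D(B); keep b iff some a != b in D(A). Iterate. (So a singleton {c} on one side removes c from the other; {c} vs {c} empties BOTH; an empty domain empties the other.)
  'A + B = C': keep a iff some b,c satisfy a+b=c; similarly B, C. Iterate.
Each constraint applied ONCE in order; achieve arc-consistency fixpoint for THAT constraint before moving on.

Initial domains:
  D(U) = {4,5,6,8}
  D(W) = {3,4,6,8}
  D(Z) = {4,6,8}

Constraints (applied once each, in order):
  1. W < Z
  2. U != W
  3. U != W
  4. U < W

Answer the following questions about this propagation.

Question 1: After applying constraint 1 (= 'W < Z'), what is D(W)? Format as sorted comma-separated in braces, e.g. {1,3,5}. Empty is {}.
Constraint 1 (W < Z) on D(W)={3,4,6,8} D(Z)={4,6,8}: W {3,4,6,8}->{3,4,6}
So after constraint 1: D(W) = {3,4,6}

Answer: {3,4,6}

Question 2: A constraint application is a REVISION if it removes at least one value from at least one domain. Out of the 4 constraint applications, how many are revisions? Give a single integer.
Constraint 1 (W < Z) on D(W)={3,4,6,8} D(Z)={4,6,8}: W {3,4,6,8}->{3,4,6} => REVISION
Constraint 2 (U != W) on D(U)={4,5,6,8} D(W)={3,4,6}: no change => not a revision
Constraint 3 (U != W) on D(U)={4,5,6,8} D(W)={3,4,6}: no change => not a revision
Constraint 4 (U < W) on D(U)={4,5,6,8} D(W)={3,4,6}: U {4,5,6,8}->{4,5}; W {3,4,6}->{6} => REVISION
Total revisions = 2

Answer: 2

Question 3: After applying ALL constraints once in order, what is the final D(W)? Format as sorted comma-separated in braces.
Answer: {6}

Derivation:
Constraint 1 (W < Z) on D(W)={3,4,6,8} D(Z)={4,6,8}: W {3,4,6,8}->{3,4,6}
Constraint 2 (U != W) on D(U)={4,5,6,8} D(W)={3,4,6}: no change
Constraint 3 (U != W) on D(U)={4,5,6,8} D(W)={3,4,6}: no change
Constraint 4 (U < W) on D(U)={4,5,6,8} D(W)={3,4,6}: U {4,5,6,8}->{4,5}; W {3,4,6}->{6}
So after all 4 constraints: D(W) = {6}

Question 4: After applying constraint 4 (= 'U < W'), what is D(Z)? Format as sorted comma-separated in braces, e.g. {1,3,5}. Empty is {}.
Answer: {4,6,8}

Derivation:
Constraint 1 (W < Z) on D(W)={3,4,6,8} D(Z)={4,6,8}: W {3,4,6,8}->{3,4,6}
Constraint 2 (U != W) on D(U)={4,5,6,8} D(W)={3,4,6}: no change
Constraint 3 (U != W) on D(U)={4,5,6,8} D(W)={3,4,6}: no change
Constraint 4 (U < W) on D(U)={4,5,6,8} D(W)={3,4,6}: U {4,5,6,8}->{4,5}; W {3,4,6}->{6}
So after constraint 4: D(Z) = {4,6,8}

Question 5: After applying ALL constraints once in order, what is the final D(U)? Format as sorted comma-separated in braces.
Constraint 1 (W < Z) on D(W)={3,4,6,8} D(Z)={4,6,8}: W {3,4,6,8}->{3,4,6}
Constraint 2 (U != W) on D(U)={4,5,6,8} D(W)={3,4,6}: no change
Constraint 3 (U != W) on D(U)={4,5,6,8} D(W)={3,4,6}: no change
Constraint 4 (U < W) on D(U)={4,5,6,8} D(W)={3,4,6}: U {4,5,6,8}->{4,5}; W {3,4,6}->{6}
So after all 4 constraints: D(U) = {4,5}

Answer: {4,5}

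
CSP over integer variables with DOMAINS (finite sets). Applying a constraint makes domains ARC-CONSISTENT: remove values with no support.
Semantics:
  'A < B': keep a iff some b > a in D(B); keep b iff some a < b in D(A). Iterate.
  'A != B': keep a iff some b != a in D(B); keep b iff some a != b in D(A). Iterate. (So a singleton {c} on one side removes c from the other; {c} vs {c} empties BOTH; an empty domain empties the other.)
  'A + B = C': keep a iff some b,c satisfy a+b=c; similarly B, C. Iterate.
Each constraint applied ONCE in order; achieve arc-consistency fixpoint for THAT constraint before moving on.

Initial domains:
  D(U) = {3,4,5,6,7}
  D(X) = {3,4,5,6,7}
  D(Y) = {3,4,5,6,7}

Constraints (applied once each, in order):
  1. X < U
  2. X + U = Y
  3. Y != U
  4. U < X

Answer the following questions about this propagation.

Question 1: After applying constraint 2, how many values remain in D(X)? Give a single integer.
Constraint 1 (X < U) on D(X)={3,4,5,6,7} D(U)={3,4,5,6,7}: X {3,4,5,6,7}->{3,4,5,6}; U {3,4,5,6,7}->{4,5,6,7}
Constraint 2 (X + U = Y) on D(X)={3,4,5,6} D(U)={4,5,6,7} D(Y)={3,4,5,6,7}: X {3,4,5,6}->{3}; U {4,5,6,7}->{4}; Y {3,4,5,6,7}->{7}
So after constraint 2: D(X)={3}, size = 1

Answer: 1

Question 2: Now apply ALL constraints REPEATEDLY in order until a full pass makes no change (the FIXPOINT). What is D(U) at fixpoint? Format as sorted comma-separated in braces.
pass 0 (initial): D(U)={3,4,5,6,7}
pass 1: U {3,4,5,6,7}->{}; X {3,4,5,6,7}->{}; Y {3,4,5,6,7}->{7}
pass 2: Y {7}->{}
pass 3: no change
Fixpoint after 3 passes: D(U) = {}

Answer: {}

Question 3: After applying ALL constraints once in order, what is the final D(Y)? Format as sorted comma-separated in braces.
Answer: {7}

Derivation:
Constraint 1 (X < U) on D(X)={3,4,5,6,7} D(U)={3,4,5,6,7}: X {3,4,5,6,7}->{3,4,5,6}; U {3,4,5,6,7}->{4,5,6,7}
Constraint 2 (X + U = Y) on D(X)={3,4,5,6} D(U)={4,5,6,7} D(Y)={3,4,5,6,7}: X {3,4,5,6}->{3}; U {4,5,6,7}->{4}; Y {3,4,5,6,7}->{7}
Constraint 3 (Y != U) on D(Y)={7} D(U)={4}: no change
Constraint 4 (U < X) on D(U)={4} D(X)={3}: U {4}->{}; X {3}->{}
So after all 4 constraints: D(Y) = {7}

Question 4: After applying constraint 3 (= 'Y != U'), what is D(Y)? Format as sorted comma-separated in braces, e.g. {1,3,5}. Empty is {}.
Constraint 1 (X < U) on D(X)={3,4,5,6,7} D(U)={3,4,5,6,7}: X {3,4,5,6,7}->{3,4,5,6}; U {3,4,5,6,7}->{4,5,6,7}
Constraint 2 (X + U = Y) on D(X)={3,4,5,6} D(U)={4,5,6,7} D(Y)={3,4,5,6,7}: X {3,4,5,6}->{3}; U {4,5,6,7}->{4}; Y {3,4,5,6,7}->{7}
Constraint 3 (Y != U) on D(Y)={7} D(U)={4}: no change
So after constraint 3: D(Y) = {7}

Answer: {7}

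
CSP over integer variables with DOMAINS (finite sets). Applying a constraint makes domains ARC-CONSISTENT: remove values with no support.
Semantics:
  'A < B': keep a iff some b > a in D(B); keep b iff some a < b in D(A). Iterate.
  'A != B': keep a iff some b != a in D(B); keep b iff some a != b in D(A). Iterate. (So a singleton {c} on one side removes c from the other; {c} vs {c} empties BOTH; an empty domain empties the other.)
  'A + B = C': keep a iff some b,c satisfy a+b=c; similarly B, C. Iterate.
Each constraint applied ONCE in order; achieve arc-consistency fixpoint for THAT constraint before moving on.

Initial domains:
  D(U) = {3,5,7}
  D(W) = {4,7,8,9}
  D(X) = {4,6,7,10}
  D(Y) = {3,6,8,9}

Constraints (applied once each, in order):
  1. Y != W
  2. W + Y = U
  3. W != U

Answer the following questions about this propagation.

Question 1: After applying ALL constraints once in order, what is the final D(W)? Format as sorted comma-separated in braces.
Answer: {4}

Derivation:
Constraint 1 (Y != W) on D(Y)={3,6,8,9} D(W)={4,7,8,9}: no change
Constraint 2 (W + Y = U) on D(W)={4,7,8,9} D(Y)={3,6,8,9} D(U)={3,5,7}: W {4,7,8,9}->{4}; Y {3,6,8,9}->{3}; U {3,5,7}->{7}
Constraint 3 (W != U) on D(W)={4} D(U)={7}: no change
So after all 3 constraints: D(W) = {4}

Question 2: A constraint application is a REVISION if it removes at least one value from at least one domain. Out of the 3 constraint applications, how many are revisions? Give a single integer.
Answer: 1

Derivation:
Constraint 1 (Y != W) on D(Y)={3,6,8,9} D(W)={4,7,8,9}: no change => not a revision
Constraint 2 (W + Y = U) on D(W)={4,7,8,9} D(Y)={3,6,8,9} D(U)={3,5,7}: W {4,7,8,9}->{4}; Y {3,6,8,9}->{3}; U {3,5,7}->{7} => REVISION
Constraint 3 (W != U) on D(W)={4} D(U)={7}: no change => not a revision
Total revisions = 1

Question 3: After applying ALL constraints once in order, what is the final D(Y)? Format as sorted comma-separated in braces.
Constraint 1 (Y != W) on D(Y)={3,6,8,9} D(W)={4,7,8,9}: no change
Constraint 2 (W + Y = U) on D(W)={4,7,8,9} D(Y)={3,6,8,9} D(U)={3,5,7}: W {4,7,8,9}->{4}; Y {3,6,8,9}->{3}; U {3,5,7}->{7}
Constraint 3 (W != U) on D(W)={4} D(U)={7}: no change
So after all 3 constraints: D(Y) = {3}

Answer: {3}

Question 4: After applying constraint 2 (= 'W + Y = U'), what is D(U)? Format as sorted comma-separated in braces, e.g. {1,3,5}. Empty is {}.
Answer: {7}

Derivation:
Constraint 1 (Y != W) on D(Y)={3,6,8,9} D(W)={4,7,8,9}: no change
Constraint 2 (W + Y = U) on D(W)={4,7,8,9} D(Y)={3,6,8,9} D(U)={3,5,7}: W {4,7,8,9}->{4}; Y {3,6,8,9}->{3}; U {3,5,7}->{7}
So after constraint 2: D(U) = {7}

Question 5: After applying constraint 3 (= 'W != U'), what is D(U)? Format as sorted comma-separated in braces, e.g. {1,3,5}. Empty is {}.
Answer: {7}

Derivation:
Constraint 1 (Y != W) on D(Y)={3,6,8,9} D(W)={4,7,8,9}: no change
Constraint 2 (W + Y = U) on D(W)={4,7,8,9} D(Y)={3,6,8,9} D(U)={3,5,7}: W {4,7,8,9}->{4}; Y {3,6,8,9}->{3}; U {3,5,7}->{7}
Constraint 3 (W != U) on D(W)={4} D(U)={7}: no change
So after constraint 3: D(U) = {7}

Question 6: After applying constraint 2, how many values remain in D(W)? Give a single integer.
Answer: 1

Derivation:
Constraint 1 (Y != W) on D(Y)={3,6,8,9} D(W)={4,7,8,9}: no change
Constraint 2 (W + Y = U) on D(W)={4,7,8,9} D(Y)={3,6,8,9} D(U)={3,5,7}: W {4,7,8,9}->{4}; Y {3,6,8,9}->{3}; U {3,5,7}->{7}
So after constraint 2: D(W)={4}, size = 1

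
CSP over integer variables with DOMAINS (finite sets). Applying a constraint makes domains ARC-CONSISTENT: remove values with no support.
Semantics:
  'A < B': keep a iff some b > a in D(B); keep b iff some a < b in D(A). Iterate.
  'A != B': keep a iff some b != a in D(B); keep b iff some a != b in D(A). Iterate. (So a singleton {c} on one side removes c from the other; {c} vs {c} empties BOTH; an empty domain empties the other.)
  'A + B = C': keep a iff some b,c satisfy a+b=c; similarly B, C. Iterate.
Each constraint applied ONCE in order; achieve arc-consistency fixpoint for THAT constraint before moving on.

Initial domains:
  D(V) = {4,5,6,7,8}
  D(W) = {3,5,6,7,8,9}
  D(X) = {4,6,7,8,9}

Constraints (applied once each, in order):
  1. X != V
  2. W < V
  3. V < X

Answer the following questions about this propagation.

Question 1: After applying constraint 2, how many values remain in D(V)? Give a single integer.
Answer: 5

Derivation:
Constraint 1 (X != V) on D(X)={4,6,7,8,9} D(V)={4,5,6,7,8}: no change
Constraint 2 (W < V) on D(W)={3,5,6,7,8,9} D(V)={4,5,6,7,8}: W {3,5,6,7,8,9}->{3,5,6,7}
So after constraint 2: D(V)={4,5,6,7,8}, size = 5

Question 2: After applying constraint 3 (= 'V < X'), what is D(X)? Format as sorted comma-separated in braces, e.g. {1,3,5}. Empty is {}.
Constraint 1 (X != V) on D(X)={4,6,7,8,9} D(V)={4,5,6,7,8}: no change
Constraint 2 (W < V) on D(W)={3,5,6,7,8,9} D(V)={4,5,6,7,8}: W {3,5,6,7,8,9}->{3,5,6,7}
Constraint 3 (V < X) on D(V)={4,5,6,7,8} D(X)={4,6,7,8,9}: X {4,6,7,8,9}->{6,7,8,9}
So after constraint 3: D(X) = {6,7,8,9}

Answer: {6,7,8,9}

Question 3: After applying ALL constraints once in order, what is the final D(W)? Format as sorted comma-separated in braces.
Constraint 1 (X != V) on D(X)={4,6,7,8,9} D(V)={4,5,6,7,8}: no change
Constraint 2 (W < V) on D(W)={3,5,6,7,8,9} D(V)={4,5,6,7,8}: W {3,5,6,7,8,9}->{3,5,6,7}
Constraint 3 (V < X) on D(V)={4,5,6,7,8} D(X)={4,6,7,8,9}: X {4,6,7,8,9}->{6,7,8,9}
So after all 3 constraints: D(W) = {3,5,6,7}

Answer: {3,5,6,7}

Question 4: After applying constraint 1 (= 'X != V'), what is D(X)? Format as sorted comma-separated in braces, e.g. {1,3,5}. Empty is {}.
Constraint 1 (X != V) on D(X)={4,6,7,8,9} D(V)={4,5,6,7,8}: no change
So after constraint 1: D(X) = {4,6,7,8,9}

Answer: {4,6,7,8,9}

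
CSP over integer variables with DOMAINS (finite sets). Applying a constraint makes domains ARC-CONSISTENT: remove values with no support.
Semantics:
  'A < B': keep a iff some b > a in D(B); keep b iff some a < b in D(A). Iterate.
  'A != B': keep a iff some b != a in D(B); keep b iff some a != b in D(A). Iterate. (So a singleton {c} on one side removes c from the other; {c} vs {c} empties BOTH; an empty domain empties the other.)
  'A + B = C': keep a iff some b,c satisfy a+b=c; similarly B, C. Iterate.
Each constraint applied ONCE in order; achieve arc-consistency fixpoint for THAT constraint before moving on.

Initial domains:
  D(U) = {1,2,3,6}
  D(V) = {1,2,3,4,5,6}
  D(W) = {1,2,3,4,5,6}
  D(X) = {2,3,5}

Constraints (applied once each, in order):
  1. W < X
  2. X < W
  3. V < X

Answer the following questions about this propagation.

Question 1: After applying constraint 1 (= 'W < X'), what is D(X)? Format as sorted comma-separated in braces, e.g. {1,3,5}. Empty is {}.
Answer: {2,3,5}

Derivation:
Constraint 1 (W < X) on D(W)={1,2,3,4,5,6} D(X)={2,3,5}: W {1,2,3,4,5,6}->{1,2,3,4}
So after constraint 1: D(X) = {2,3,5}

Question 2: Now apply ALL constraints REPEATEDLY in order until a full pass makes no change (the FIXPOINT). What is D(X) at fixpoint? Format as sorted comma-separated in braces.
pass 0 (initial): D(X)={2,3,5}
pass 1: V {1,2,3,4,5,6}->{1,2}; W {1,2,3,4,5,6}->{3,4}; X {2,3,5}->{2,3}
pass 2: V {1,2}->{}; W {3,4}->{}; X {2,3}->{}
pass 3: no change
Fixpoint after 3 passes: D(X) = {}

Answer: {}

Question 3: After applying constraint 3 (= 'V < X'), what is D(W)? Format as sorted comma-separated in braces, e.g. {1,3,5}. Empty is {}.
Answer: {3,4}

Derivation:
Constraint 1 (W < X) on D(W)={1,2,3,4,5,6} D(X)={2,3,5}: W {1,2,3,4,5,6}->{1,2,3,4}
Constraint 2 (X < W) on D(X)={2,3,5} D(W)={1,2,3,4}: X {2,3,5}->{2,3}; W {1,2,3,4}->{3,4}
Constraint 3 (V < X) on D(V)={1,2,3,4,5,6} D(X)={2,3}: V {1,2,3,4,5,6}->{1,2}
So after constraint 3: D(W) = {3,4}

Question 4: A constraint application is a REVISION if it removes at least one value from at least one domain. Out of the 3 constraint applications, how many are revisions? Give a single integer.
Answer: 3

Derivation:
Constraint 1 (W < X) on D(W)={1,2,3,4,5,6} D(X)={2,3,5}: W {1,2,3,4,5,6}->{1,2,3,4} => REVISION
Constraint 2 (X < W) on D(X)={2,3,5} D(W)={1,2,3,4}: X {2,3,5}->{2,3}; W {1,2,3,4}->{3,4} => REVISION
Constraint 3 (V < X) on D(V)={1,2,3,4,5,6} D(X)={2,3}: V {1,2,3,4,5,6}->{1,2} => REVISION
Total revisions = 3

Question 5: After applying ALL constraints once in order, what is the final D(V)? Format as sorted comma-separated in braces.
Answer: {1,2}

Derivation:
Constraint 1 (W < X) on D(W)={1,2,3,4,5,6} D(X)={2,3,5}: W {1,2,3,4,5,6}->{1,2,3,4}
Constraint 2 (X < W) on D(X)={2,3,5} D(W)={1,2,3,4}: X {2,3,5}->{2,3}; W {1,2,3,4}->{3,4}
Constraint 3 (V < X) on D(V)={1,2,3,4,5,6} D(X)={2,3}: V {1,2,3,4,5,6}->{1,2}
So after all 3 constraints: D(V) = {1,2}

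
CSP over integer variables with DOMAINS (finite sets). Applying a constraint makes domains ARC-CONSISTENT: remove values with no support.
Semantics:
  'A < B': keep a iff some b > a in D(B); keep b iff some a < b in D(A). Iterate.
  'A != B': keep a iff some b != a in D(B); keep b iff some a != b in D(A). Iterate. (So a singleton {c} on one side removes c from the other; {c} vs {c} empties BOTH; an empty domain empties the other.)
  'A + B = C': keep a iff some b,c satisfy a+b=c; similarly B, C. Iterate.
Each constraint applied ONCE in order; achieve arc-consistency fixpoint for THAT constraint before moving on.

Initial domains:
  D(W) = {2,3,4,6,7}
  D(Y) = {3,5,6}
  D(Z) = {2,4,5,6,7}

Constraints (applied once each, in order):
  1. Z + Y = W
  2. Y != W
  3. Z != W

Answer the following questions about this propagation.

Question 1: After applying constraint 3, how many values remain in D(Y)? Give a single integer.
Answer: 2

Derivation:
Constraint 1 (Z + Y = W) on D(Z)={2,4,5,6,7} D(Y)={3,5,6} D(W)={2,3,4,6,7}: Z {2,4,5,6,7}->{2,4}; Y {3,5,6}->{3,5}; W {2,3,4,6,7}->{7}
Constraint 2 (Y != W) on D(Y)={3,5} D(W)={7}: no change
Constraint 3 (Z != W) on D(Z)={2,4} D(W)={7}: no change
So after constraint 3: D(Y)={3,5}, size = 2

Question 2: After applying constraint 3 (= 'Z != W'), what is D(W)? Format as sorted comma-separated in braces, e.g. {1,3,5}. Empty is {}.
Constraint 1 (Z + Y = W) on D(Z)={2,4,5,6,7} D(Y)={3,5,6} D(W)={2,3,4,6,7}: Z {2,4,5,6,7}->{2,4}; Y {3,5,6}->{3,5}; W {2,3,4,6,7}->{7}
Constraint 2 (Y != W) on D(Y)={3,5} D(W)={7}: no change
Constraint 3 (Z != W) on D(Z)={2,4} D(W)={7}: no change
So after constraint 3: D(W) = {7}

Answer: {7}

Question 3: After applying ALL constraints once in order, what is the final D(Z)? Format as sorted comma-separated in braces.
Answer: {2,4}

Derivation:
Constraint 1 (Z + Y = W) on D(Z)={2,4,5,6,7} D(Y)={3,5,6} D(W)={2,3,4,6,7}: Z {2,4,5,6,7}->{2,4}; Y {3,5,6}->{3,5}; W {2,3,4,6,7}->{7}
Constraint 2 (Y != W) on D(Y)={3,5} D(W)={7}: no change
Constraint 3 (Z != W) on D(Z)={2,4} D(W)={7}: no change
So after all 3 constraints: D(Z) = {2,4}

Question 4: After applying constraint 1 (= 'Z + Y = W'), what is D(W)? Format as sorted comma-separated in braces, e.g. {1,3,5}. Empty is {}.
Constraint 1 (Z + Y = W) on D(Z)={2,4,5,6,7} D(Y)={3,5,6} D(W)={2,3,4,6,7}: Z {2,4,5,6,7}->{2,4}; Y {3,5,6}->{3,5}; W {2,3,4,6,7}->{7}
So after constraint 1: D(W) = {7}

Answer: {7}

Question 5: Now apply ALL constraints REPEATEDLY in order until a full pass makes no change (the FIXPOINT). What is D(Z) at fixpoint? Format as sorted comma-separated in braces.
pass 0 (initial): D(Z)={2,4,5,6,7}
pass 1: W {2,3,4,6,7}->{7}; Y {3,5,6}->{3,5}; Z {2,4,5,6,7}->{2,4}
pass 2: no change
Fixpoint after 2 passes: D(Z) = {2,4}

Answer: {2,4}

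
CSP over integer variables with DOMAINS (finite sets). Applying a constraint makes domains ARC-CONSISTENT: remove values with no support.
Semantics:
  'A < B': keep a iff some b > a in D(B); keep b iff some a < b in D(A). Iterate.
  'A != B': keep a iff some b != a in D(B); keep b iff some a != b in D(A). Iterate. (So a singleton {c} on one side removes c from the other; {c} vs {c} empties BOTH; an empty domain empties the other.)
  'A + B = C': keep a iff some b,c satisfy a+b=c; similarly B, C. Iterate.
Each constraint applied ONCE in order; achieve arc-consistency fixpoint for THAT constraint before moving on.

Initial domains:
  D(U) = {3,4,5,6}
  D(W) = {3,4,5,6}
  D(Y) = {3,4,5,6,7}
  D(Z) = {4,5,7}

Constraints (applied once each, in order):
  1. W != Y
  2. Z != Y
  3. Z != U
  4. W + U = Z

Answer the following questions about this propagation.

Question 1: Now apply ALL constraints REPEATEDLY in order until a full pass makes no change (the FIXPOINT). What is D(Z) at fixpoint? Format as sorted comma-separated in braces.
pass 0 (initial): D(Z)={4,5,7}
pass 1: U {3,4,5,6}->{3,4}; W {3,4,5,6}->{3,4}; Z {4,5,7}->{7}
pass 2: Y {3,4,5,6,7}->{3,4,5,6}
pass 3: no change
Fixpoint after 3 passes: D(Z) = {7}

Answer: {7}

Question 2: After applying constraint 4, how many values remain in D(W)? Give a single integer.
Answer: 2

Derivation:
Constraint 1 (W != Y) on D(W)={3,4,5,6} D(Y)={3,4,5,6,7}: no change
Constraint 2 (Z != Y) on D(Z)={4,5,7} D(Y)={3,4,5,6,7}: no change
Constraint 3 (Z != U) on D(Z)={4,5,7} D(U)={3,4,5,6}: no change
Constraint 4 (W + U = Z) on D(W)={3,4,5,6} D(U)={3,4,5,6} D(Z)={4,5,7}: W {3,4,5,6}->{3,4}; U {3,4,5,6}->{3,4}; Z {4,5,7}->{7}
So after constraint 4: D(W)={3,4}, size = 2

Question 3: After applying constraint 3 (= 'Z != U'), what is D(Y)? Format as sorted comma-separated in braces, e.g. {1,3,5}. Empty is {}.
Constraint 1 (W != Y) on D(W)={3,4,5,6} D(Y)={3,4,5,6,7}: no change
Constraint 2 (Z != Y) on D(Z)={4,5,7} D(Y)={3,4,5,6,7}: no change
Constraint 3 (Z != U) on D(Z)={4,5,7} D(U)={3,4,5,6}: no change
So after constraint 3: D(Y) = {3,4,5,6,7}

Answer: {3,4,5,6,7}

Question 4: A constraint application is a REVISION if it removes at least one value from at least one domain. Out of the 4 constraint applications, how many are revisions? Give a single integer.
Constraint 1 (W != Y) on D(W)={3,4,5,6} D(Y)={3,4,5,6,7}: no change => not a revision
Constraint 2 (Z != Y) on D(Z)={4,5,7} D(Y)={3,4,5,6,7}: no change => not a revision
Constraint 3 (Z != U) on D(Z)={4,5,7} D(U)={3,4,5,6}: no change => not a revision
Constraint 4 (W + U = Z) on D(W)={3,4,5,6} D(U)={3,4,5,6} D(Z)={4,5,7}: W {3,4,5,6}->{3,4}; U {3,4,5,6}->{3,4}; Z {4,5,7}->{7} => REVISION
Total revisions = 1

Answer: 1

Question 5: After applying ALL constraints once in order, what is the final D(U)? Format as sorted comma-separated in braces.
Constraint 1 (W != Y) on D(W)={3,4,5,6} D(Y)={3,4,5,6,7}: no change
Constraint 2 (Z != Y) on D(Z)={4,5,7} D(Y)={3,4,5,6,7}: no change
Constraint 3 (Z != U) on D(Z)={4,5,7} D(U)={3,4,5,6}: no change
Constraint 4 (W + U = Z) on D(W)={3,4,5,6} D(U)={3,4,5,6} D(Z)={4,5,7}: W {3,4,5,6}->{3,4}; U {3,4,5,6}->{3,4}; Z {4,5,7}->{7}
So after all 4 constraints: D(U) = {3,4}

Answer: {3,4}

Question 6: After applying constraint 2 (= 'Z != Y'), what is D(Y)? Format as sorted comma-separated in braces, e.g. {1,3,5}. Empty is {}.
Constraint 1 (W != Y) on D(W)={3,4,5,6} D(Y)={3,4,5,6,7}: no change
Constraint 2 (Z != Y) on D(Z)={4,5,7} D(Y)={3,4,5,6,7}: no change
So after constraint 2: D(Y) = {3,4,5,6,7}

Answer: {3,4,5,6,7}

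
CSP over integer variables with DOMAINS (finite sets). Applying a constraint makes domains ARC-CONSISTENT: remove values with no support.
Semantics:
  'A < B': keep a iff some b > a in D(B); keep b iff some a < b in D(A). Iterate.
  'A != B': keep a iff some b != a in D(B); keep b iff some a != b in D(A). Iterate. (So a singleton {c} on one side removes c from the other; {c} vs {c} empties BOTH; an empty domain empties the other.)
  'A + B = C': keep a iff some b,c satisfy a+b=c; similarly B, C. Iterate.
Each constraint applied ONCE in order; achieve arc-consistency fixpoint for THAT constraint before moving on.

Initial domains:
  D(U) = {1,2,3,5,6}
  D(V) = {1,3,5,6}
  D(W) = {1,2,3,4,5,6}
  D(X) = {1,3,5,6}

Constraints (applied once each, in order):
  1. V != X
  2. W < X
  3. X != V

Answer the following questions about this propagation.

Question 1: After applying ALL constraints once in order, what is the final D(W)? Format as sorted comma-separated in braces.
Constraint 1 (V != X) on D(V)={1,3,5,6} D(X)={1,3,5,6}: no change
Constraint 2 (W < X) on D(W)={1,2,3,4,5,6} D(X)={1,3,5,6}: W {1,2,3,4,5,6}->{1,2,3,4,5}; X {1,3,5,6}->{3,5,6}
Constraint 3 (X != V) on D(X)={3,5,6} D(V)={1,3,5,6}: no change
So after all 3 constraints: D(W) = {1,2,3,4,5}

Answer: {1,2,3,4,5}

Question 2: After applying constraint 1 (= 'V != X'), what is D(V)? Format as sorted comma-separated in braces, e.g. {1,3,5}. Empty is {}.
Answer: {1,3,5,6}

Derivation:
Constraint 1 (V != X) on D(V)={1,3,5,6} D(X)={1,3,5,6}: no change
So after constraint 1: D(V) = {1,3,5,6}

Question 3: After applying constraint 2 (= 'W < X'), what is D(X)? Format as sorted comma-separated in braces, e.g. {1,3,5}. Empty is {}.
Constraint 1 (V != X) on D(V)={1,3,5,6} D(X)={1,3,5,6}: no change
Constraint 2 (W < X) on D(W)={1,2,3,4,5,6} D(X)={1,3,5,6}: W {1,2,3,4,5,6}->{1,2,3,4,5}; X {1,3,5,6}->{3,5,6}
So after constraint 2: D(X) = {3,5,6}

Answer: {3,5,6}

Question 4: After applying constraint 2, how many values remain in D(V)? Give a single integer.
Constraint 1 (V != X) on D(V)={1,3,5,6} D(X)={1,3,5,6}: no change
Constraint 2 (W < X) on D(W)={1,2,3,4,5,6} D(X)={1,3,5,6}: W {1,2,3,4,5,6}->{1,2,3,4,5}; X {1,3,5,6}->{3,5,6}
So after constraint 2: D(V)={1,3,5,6}, size = 4

Answer: 4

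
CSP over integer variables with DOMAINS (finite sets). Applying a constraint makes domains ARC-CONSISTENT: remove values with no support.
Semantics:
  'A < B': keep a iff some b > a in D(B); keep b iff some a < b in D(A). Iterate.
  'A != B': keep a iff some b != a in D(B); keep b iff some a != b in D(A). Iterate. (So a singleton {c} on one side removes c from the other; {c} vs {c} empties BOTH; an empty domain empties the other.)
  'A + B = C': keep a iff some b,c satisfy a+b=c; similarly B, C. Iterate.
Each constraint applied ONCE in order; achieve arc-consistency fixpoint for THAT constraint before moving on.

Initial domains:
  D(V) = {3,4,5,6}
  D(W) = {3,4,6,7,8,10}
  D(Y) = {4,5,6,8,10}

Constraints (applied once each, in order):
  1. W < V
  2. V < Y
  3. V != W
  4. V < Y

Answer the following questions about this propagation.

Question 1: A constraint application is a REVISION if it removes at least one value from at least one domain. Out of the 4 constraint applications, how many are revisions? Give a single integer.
Constraint 1 (W < V) on D(W)={3,4,6,7,8,10} D(V)={3,4,5,6}: W {3,4,6,7,8,10}->{3,4}; V {3,4,5,6}->{4,5,6} => REVISION
Constraint 2 (V < Y) on D(V)={4,5,6} D(Y)={4,5,6,8,10}: Y {4,5,6,8,10}->{5,6,8,10} => REVISION
Constraint 3 (V != W) on D(V)={4,5,6} D(W)={3,4}: no change => not a revision
Constraint 4 (V < Y) on D(V)={4,5,6} D(Y)={5,6,8,10}: no change => not a revision
Total revisions = 2

Answer: 2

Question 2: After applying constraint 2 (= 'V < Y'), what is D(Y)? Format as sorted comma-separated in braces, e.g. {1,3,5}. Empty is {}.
Constraint 1 (W < V) on D(W)={3,4,6,7,8,10} D(V)={3,4,5,6}: W {3,4,6,7,8,10}->{3,4}; V {3,4,5,6}->{4,5,6}
Constraint 2 (V < Y) on D(V)={4,5,6} D(Y)={4,5,6,8,10}: Y {4,5,6,8,10}->{5,6,8,10}
So after constraint 2: D(Y) = {5,6,8,10}

Answer: {5,6,8,10}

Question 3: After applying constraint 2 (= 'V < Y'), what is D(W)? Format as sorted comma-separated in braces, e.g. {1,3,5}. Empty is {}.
Answer: {3,4}

Derivation:
Constraint 1 (W < V) on D(W)={3,4,6,7,8,10} D(V)={3,4,5,6}: W {3,4,6,7,8,10}->{3,4}; V {3,4,5,6}->{4,5,6}
Constraint 2 (V < Y) on D(V)={4,5,6} D(Y)={4,5,6,8,10}: Y {4,5,6,8,10}->{5,6,8,10}
So after constraint 2: D(W) = {3,4}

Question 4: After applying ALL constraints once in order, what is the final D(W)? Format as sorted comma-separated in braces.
Answer: {3,4}

Derivation:
Constraint 1 (W < V) on D(W)={3,4,6,7,8,10} D(V)={3,4,5,6}: W {3,4,6,7,8,10}->{3,4}; V {3,4,5,6}->{4,5,6}
Constraint 2 (V < Y) on D(V)={4,5,6} D(Y)={4,5,6,8,10}: Y {4,5,6,8,10}->{5,6,8,10}
Constraint 3 (V != W) on D(V)={4,5,6} D(W)={3,4}: no change
Constraint 4 (V < Y) on D(V)={4,5,6} D(Y)={5,6,8,10}: no change
So after all 4 constraints: D(W) = {3,4}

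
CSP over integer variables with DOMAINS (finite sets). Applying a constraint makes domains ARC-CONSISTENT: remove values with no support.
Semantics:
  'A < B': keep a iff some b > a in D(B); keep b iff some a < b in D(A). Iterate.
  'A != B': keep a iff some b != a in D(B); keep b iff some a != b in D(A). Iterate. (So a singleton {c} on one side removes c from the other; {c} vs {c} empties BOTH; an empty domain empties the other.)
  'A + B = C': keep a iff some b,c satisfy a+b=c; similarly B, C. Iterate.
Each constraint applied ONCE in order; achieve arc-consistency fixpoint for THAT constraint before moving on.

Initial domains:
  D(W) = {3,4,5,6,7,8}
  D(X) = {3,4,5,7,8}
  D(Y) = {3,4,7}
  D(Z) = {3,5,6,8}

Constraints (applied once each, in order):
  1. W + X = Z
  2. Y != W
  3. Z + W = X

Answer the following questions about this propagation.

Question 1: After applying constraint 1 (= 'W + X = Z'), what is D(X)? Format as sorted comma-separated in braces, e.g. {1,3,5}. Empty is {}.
Constraint 1 (W + X = Z) on D(W)={3,4,5,6,7,8} D(X)={3,4,5,7,8} D(Z)={3,5,6,8}: W {3,4,5,6,7,8}->{3,4,5}; X {3,4,5,7,8}->{3,4,5}; Z {3,5,6,8}->{6,8}
So after constraint 1: D(X) = {3,4,5}

Answer: {3,4,5}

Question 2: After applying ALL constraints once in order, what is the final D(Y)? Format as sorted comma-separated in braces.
Answer: {3,4,7}

Derivation:
Constraint 1 (W + X = Z) on D(W)={3,4,5,6,7,8} D(X)={3,4,5,7,8} D(Z)={3,5,6,8}: W {3,4,5,6,7,8}->{3,4,5}; X {3,4,5,7,8}->{3,4,5}; Z {3,5,6,8}->{6,8}
Constraint 2 (Y != W) on D(Y)={3,4,7} D(W)={3,4,5}: no change
Constraint 3 (Z + W = X) on D(Z)={6,8} D(W)={3,4,5} D(X)={3,4,5}: Z {6,8}->{}; W {3,4,5}->{}; X {3,4,5}->{}
So after all 3 constraints: D(Y) = {3,4,7}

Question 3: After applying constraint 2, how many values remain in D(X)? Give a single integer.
Constraint 1 (W + X = Z) on D(W)={3,4,5,6,7,8} D(X)={3,4,5,7,8} D(Z)={3,5,6,8}: W {3,4,5,6,7,8}->{3,4,5}; X {3,4,5,7,8}->{3,4,5}; Z {3,5,6,8}->{6,8}
Constraint 2 (Y != W) on D(Y)={3,4,7} D(W)={3,4,5}: no change
So after constraint 2: D(X)={3,4,5}, size = 3

Answer: 3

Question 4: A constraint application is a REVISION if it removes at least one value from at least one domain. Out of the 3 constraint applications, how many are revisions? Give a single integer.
Answer: 2

Derivation:
Constraint 1 (W + X = Z) on D(W)={3,4,5,6,7,8} D(X)={3,4,5,7,8} D(Z)={3,5,6,8}: W {3,4,5,6,7,8}->{3,4,5}; X {3,4,5,7,8}->{3,4,5}; Z {3,5,6,8}->{6,8} => REVISION
Constraint 2 (Y != W) on D(Y)={3,4,7} D(W)={3,4,5}: no change => not a revision
Constraint 3 (Z + W = X) on D(Z)={6,8} D(W)={3,4,5} D(X)={3,4,5}: Z {6,8}->{}; W {3,4,5}->{}; X {3,4,5}->{} => REVISION
Total revisions = 2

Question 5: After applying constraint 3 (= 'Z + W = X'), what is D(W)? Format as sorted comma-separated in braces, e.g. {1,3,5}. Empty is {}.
Constraint 1 (W + X = Z) on D(W)={3,4,5,6,7,8} D(X)={3,4,5,7,8} D(Z)={3,5,6,8}: W {3,4,5,6,7,8}->{3,4,5}; X {3,4,5,7,8}->{3,4,5}; Z {3,5,6,8}->{6,8}
Constraint 2 (Y != W) on D(Y)={3,4,7} D(W)={3,4,5}: no change
Constraint 3 (Z + W = X) on D(Z)={6,8} D(W)={3,4,5} D(X)={3,4,5}: Z {6,8}->{}; W {3,4,5}->{}; X {3,4,5}->{}
So after constraint 3: D(W) = {}

Answer: {}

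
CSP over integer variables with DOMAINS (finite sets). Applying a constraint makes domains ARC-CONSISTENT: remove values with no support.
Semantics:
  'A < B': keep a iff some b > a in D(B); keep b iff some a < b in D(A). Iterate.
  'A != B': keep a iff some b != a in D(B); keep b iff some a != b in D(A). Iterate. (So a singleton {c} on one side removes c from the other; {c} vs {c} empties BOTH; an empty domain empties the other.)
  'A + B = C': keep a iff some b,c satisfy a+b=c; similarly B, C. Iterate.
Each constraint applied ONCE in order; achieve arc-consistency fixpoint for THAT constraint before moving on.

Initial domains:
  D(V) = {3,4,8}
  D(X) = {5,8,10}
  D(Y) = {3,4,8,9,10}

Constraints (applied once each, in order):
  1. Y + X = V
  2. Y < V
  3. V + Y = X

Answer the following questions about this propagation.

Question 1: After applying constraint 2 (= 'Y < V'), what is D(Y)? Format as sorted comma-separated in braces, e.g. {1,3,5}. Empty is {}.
Constraint 1 (Y + X = V) on D(Y)={3,4,8,9,10} D(X)={5,8,10} D(V)={3,4,8}: Y {3,4,8,9,10}->{3}; X {5,8,10}->{5}; V {3,4,8}->{8}
Constraint 2 (Y < V) on D(Y)={3} D(V)={8}: no change
So after constraint 2: D(Y) = {3}

Answer: {3}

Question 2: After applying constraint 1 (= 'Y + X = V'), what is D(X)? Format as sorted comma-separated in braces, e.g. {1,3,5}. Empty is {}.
Answer: {5}

Derivation:
Constraint 1 (Y + X = V) on D(Y)={3,4,8,9,10} D(X)={5,8,10} D(V)={3,4,8}: Y {3,4,8,9,10}->{3}; X {5,8,10}->{5}; V {3,4,8}->{8}
So after constraint 1: D(X) = {5}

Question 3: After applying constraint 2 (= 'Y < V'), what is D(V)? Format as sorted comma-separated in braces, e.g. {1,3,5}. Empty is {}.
Answer: {8}

Derivation:
Constraint 1 (Y + X = V) on D(Y)={3,4,8,9,10} D(X)={5,8,10} D(V)={3,4,8}: Y {3,4,8,9,10}->{3}; X {5,8,10}->{5}; V {3,4,8}->{8}
Constraint 2 (Y < V) on D(Y)={3} D(V)={8}: no change
So after constraint 2: D(V) = {8}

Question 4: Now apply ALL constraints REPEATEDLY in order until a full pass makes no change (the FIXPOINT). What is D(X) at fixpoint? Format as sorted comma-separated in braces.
pass 0 (initial): D(X)={5,8,10}
pass 1: V {3,4,8}->{}; X {5,8,10}->{}; Y {3,4,8,9,10}->{}
pass 2: no change
Fixpoint after 2 passes: D(X) = {}

Answer: {}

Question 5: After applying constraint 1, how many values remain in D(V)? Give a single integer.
Constraint 1 (Y + X = V) on D(Y)={3,4,8,9,10} D(X)={5,8,10} D(V)={3,4,8}: Y {3,4,8,9,10}->{3}; X {5,8,10}->{5}; V {3,4,8}->{8}
So after constraint 1: D(V)={8}, size = 1

Answer: 1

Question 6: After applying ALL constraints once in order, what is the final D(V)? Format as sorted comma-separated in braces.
Constraint 1 (Y + X = V) on D(Y)={3,4,8,9,10} D(X)={5,8,10} D(V)={3,4,8}: Y {3,4,8,9,10}->{3}; X {5,8,10}->{5}; V {3,4,8}->{8}
Constraint 2 (Y < V) on D(Y)={3} D(V)={8}: no change
Constraint 3 (V + Y = X) on D(V)={8} D(Y)={3} D(X)={5}: V {8}->{}; Y {3}->{}; X {5}->{}
So after all 3 constraints: D(V) = {}

Answer: {}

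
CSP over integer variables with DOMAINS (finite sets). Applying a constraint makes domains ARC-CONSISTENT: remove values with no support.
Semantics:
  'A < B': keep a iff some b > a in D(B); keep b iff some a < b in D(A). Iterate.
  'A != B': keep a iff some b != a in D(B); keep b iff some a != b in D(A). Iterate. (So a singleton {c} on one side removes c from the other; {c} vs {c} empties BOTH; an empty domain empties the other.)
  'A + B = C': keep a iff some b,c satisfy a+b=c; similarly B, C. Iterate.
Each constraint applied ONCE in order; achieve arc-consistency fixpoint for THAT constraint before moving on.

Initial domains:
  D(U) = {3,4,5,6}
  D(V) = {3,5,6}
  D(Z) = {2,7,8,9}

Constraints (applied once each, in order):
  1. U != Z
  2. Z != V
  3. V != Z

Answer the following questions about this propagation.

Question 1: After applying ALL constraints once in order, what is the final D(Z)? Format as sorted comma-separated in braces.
Answer: {2,7,8,9}

Derivation:
Constraint 1 (U != Z) on D(U)={3,4,5,6} D(Z)={2,7,8,9}: no change
Constraint 2 (Z != V) on D(Z)={2,7,8,9} D(V)={3,5,6}: no change
Constraint 3 (V != Z) on D(V)={3,5,6} D(Z)={2,7,8,9}: no change
So after all 3 constraints: D(Z) = {2,7,8,9}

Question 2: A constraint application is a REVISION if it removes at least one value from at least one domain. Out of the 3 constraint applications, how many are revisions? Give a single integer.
Answer: 0

Derivation:
Constraint 1 (U != Z) on D(U)={3,4,5,6} D(Z)={2,7,8,9}: no change => not a revision
Constraint 2 (Z != V) on D(Z)={2,7,8,9} D(V)={3,5,6}: no change => not a revision
Constraint 3 (V != Z) on D(V)={3,5,6} D(Z)={2,7,8,9}: no change => not a revision
Total revisions = 0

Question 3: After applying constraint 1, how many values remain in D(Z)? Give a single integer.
Answer: 4

Derivation:
Constraint 1 (U != Z) on D(U)={3,4,5,6} D(Z)={2,7,8,9}: no change
So after constraint 1: D(Z)={2,7,8,9}, size = 4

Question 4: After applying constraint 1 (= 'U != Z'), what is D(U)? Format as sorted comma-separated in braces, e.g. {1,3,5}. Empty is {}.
Constraint 1 (U != Z) on D(U)={3,4,5,6} D(Z)={2,7,8,9}: no change
So after constraint 1: D(U) = {3,4,5,6}

Answer: {3,4,5,6}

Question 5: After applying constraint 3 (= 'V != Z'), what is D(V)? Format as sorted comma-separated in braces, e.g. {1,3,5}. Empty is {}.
Answer: {3,5,6}

Derivation:
Constraint 1 (U != Z) on D(U)={3,4,5,6} D(Z)={2,7,8,9}: no change
Constraint 2 (Z != V) on D(Z)={2,7,8,9} D(V)={3,5,6}: no change
Constraint 3 (V != Z) on D(V)={3,5,6} D(Z)={2,7,8,9}: no change
So after constraint 3: D(V) = {3,5,6}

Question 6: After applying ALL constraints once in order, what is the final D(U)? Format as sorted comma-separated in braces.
Constraint 1 (U != Z) on D(U)={3,4,5,6} D(Z)={2,7,8,9}: no change
Constraint 2 (Z != V) on D(Z)={2,7,8,9} D(V)={3,5,6}: no change
Constraint 3 (V != Z) on D(V)={3,5,6} D(Z)={2,7,8,9}: no change
So after all 3 constraints: D(U) = {3,4,5,6}

Answer: {3,4,5,6}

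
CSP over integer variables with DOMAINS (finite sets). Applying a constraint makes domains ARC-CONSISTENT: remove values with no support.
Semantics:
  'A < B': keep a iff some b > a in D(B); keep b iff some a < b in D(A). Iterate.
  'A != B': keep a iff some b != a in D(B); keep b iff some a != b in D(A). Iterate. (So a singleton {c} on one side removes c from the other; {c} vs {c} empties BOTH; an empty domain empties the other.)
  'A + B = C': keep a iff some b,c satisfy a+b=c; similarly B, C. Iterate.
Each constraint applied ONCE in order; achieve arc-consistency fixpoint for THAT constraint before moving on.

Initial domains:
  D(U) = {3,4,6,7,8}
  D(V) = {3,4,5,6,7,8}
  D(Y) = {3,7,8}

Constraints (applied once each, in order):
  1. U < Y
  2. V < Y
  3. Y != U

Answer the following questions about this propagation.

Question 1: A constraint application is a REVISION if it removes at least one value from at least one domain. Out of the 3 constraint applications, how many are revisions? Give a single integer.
Answer: 2

Derivation:
Constraint 1 (U < Y) on D(U)={3,4,6,7,8} D(Y)={3,7,8}: U {3,4,6,7,8}->{3,4,6,7}; Y {3,7,8}->{7,8} => REVISION
Constraint 2 (V < Y) on D(V)={3,4,5,6,7,8} D(Y)={7,8}: V {3,4,5,6,7,8}->{3,4,5,6,7} => REVISION
Constraint 3 (Y != U) on D(Y)={7,8} D(U)={3,4,6,7}: no change => not a revision
Total revisions = 2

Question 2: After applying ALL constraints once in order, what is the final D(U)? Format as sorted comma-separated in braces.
Answer: {3,4,6,7}

Derivation:
Constraint 1 (U < Y) on D(U)={3,4,6,7,8} D(Y)={3,7,8}: U {3,4,6,7,8}->{3,4,6,7}; Y {3,7,8}->{7,8}
Constraint 2 (V < Y) on D(V)={3,4,5,6,7,8} D(Y)={7,8}: V {3,4,5,6,7,8}->{3,4,5,6,7}
Constraint 3 (Y != U) on D(Y)={7,8} D(U)={3,4,6,7}: no change
So after all 3 constraints: D(U) = {3,4,6,7}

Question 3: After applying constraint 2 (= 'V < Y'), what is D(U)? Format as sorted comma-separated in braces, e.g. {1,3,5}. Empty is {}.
Answer: {3,4,6,7}

Derivation:
Constraint 1 (U < Y) on D(U)={3,4,6,7,8} D(Y)={3,7,8}: U {3,4,6,7,8}->{3,4,6,7}; Y {3,7,8}->{7,8}
Constraint 2 (V < Y) on D(V)={3,4,5,6,7,8} D(Y)={7,8}: V {3,4,5,6,7,8}->{3,4,5,6,7}
So after constraint 2: D(U) = {3,4,6,7}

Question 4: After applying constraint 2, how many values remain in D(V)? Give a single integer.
Constraint 1 (U < Y) on D(U)={3,4,6,7,8} D(Y)={3,7,8}: U {3,4,6,7,8}->{3,4,6,7}; Y {3,7,8}->{7,8}
Constraint 2 (V < Y) on D(V)={3,4,5,6,7,8} D(Y)={7,8}: V {3,4,5,6,7,8}->{3,4,5,6,7}
So after constraint 2: D(V)={3,4,5,6,7}, size = 5

Answer: 5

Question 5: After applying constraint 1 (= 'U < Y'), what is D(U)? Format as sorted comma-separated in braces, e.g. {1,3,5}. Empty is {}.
Constraint 1 (U < Y) on D(U)={3,4,6,7,8} D(Y)={3,7,8}: U {3,4,6,7,8}->{3,4,6,7}; Y {3,7,8}->{7,8}
So after constraint 1: D(U) = {3,4,6,7}

Answer: {3,4,6,7}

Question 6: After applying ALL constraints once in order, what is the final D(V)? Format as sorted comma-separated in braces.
Constraint 1 (U < Y) on D(U)={3,4,6,7,8} D(Y)={3,7,8}: U {3,4,6,7,8}->{3,4,6,7}; Y {3,7,8}->{7,8}
Constraint 2 (V < Y) on D(V)={3,4,5,6,7,8} D(Y)={7,8}: V {3,4,5,6,7,8}->{3,4,5,6,7}
Constraint 3 (Y != U) on D(Y)={7,8} D(U)={3,4,6,7}: no change
So after all 3 constraints: D(V) = {3,4,5,6,7}

Answer: {3,4,5,6,7}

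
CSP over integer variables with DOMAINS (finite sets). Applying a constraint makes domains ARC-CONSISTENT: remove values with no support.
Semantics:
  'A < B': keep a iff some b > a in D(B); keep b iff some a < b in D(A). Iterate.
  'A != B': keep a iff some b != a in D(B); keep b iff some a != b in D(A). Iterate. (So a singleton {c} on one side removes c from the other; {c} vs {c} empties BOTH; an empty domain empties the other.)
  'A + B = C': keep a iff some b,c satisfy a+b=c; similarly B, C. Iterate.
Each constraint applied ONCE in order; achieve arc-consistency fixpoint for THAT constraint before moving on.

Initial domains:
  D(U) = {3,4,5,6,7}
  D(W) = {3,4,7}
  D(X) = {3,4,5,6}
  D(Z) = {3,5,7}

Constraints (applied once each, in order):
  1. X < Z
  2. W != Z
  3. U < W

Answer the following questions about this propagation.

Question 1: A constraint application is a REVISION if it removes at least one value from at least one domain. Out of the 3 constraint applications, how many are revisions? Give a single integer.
Answer: 2

Derivation:
Constraint 1 (X < Z) on D(X)={3,4,5,6} D(Z)={3,5,7}: Z {3,5,7}->{5,7} => REVISION
Constraint 2 (W != Z) on D(W)={3,4,7} D(Z)={5,7}: no change => not a revision
Constraint 3 (U < W) on D(U)={3,4,5,6,7} D(W)={3,4,7}: U {3,4,5,6,7}->{3,4,5,6}; W {3,4,7}->{4,7} => REVISION
Total revisions = 2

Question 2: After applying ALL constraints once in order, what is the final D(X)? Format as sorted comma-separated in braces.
Answer: {3,4,5,6}

Derivation:
Constraint 1 (X < Z) on D(X)={3,4,5,6} D(Z)={3,5,7}: Z {3,5,7}->{5,7}
Constraint 2 (W != Z) on D(W)={3,4,7} D(Z)={5,7}: no change
Constraint 3 (U < W) on D(U)={3,4,5,6,7} D(W)={3,4,7}: U {3,4,5,6,7}->{3,4,5,6}; W {3,4,7}->{4,7}
So after all 3 constraints: D(X) = {3,4,5,6}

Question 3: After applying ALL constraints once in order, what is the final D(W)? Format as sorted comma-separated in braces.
Answer: {4,7}

Derivation:
Constraint 1 (X < Z) on D(X)={3,4,5,6} D(Z)={3,5,7}: Z {3,5,7}->{5,7}
Constraint 2 (W != Z) on D(W)={3,4,7} D(Z)={5,7}: no change
Constraint 3 (U < W) on D(U)={3,4,5,6,7} D(W)={3,4,7}: U {3,4,5,6,7}->{3,4,5,6}; W {3,4,7}->{4,7}
So after all 3 constraints: D(W) = {4,7}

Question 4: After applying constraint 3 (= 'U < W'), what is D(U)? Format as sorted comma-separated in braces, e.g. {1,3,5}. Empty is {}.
Constraint 1 (X < Z) on D(X)={3,4,5,6} D(Z)={3,5,7}: Z {3,5,7}->{5,7}
Constraint 2 (W != Z) on D(W)={3,4,7} D(Z)={5,7}: no change
Constraint 3 (U < W) on D(U)={3,4,5,6,7} D(W)={3,4,7}: U {3,4,5,6,7}->{3,4,5,6}; W {3,4,7}->{4,7}
So after constraint 3: D(U) = {3,4,5,6}

Answer: {3,4,5,6}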